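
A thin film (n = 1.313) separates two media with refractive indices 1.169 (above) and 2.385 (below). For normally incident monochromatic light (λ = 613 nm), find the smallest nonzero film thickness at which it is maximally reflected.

At the upper boundary (n = 1.169 to n = 1.313) the reflected ray undergoes a half-wave phase shift.
Ray reflecting at the bottom interface goes from n = 1.313 toward n = 2.385: a half-wave phase shift.
Net: no relative phase inversion (both shifts match).
So the condition for constructive reflection is 2 n t = m λ.
Minimum nonzero at m = 1: t = λ / (2 n) = 613 / (2 × 1.313) = 233 nm.

233 nm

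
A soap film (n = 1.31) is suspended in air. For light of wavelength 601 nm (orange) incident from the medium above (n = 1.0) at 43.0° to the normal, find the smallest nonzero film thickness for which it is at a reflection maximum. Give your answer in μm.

0.134 μm

At the upper boundary (n = 1.0 to n = 1.31) the reflected ray undergoes a half-wave phase shift.
At the lower boundary (n = 1.31 to n = 1.0) the reflected ray undergoes no phase shift.
Exactly one π shift → a net half-wave offset.
For maximum reflection here: 2 n t cos θ_r = (m + ½) λ.
Snell's law: 1.0 sin 43.0° = 1.31 sin θ_r → sin θ_r = 0.521, cos θ_r = 0.854.
Minimum at m = 0: t = λ / (4 n cos θ_r) = 601 / (4 × 1.31 × 0.854) = 134 nm.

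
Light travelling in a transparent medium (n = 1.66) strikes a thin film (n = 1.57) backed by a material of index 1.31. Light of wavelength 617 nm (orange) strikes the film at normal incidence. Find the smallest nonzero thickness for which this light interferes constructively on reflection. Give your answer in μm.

Top surface (1.66 → 1.57): reflection off a lower-index medium gives no phase shift.
Bottom surface (1.57 → 1.31): reflection off a lower-index medium gives no phase shift.
Net: no relative phase inversion (both shifts match).
So the condition for constructive reflection is 2 n t = m λ.
The smallest nonzero thickness corresponds to m = 1: t = m λ / (2 n) = 1.00 × 617 / (2 × 1.57) = 196 nm.

0.196 μm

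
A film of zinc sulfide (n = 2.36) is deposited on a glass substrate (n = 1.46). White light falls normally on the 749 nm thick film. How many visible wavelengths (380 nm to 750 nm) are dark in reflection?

5

Ray reflecting at the top interface goes from n = 1.0 toward n = 2.36: a half-wave phase shift.
Ray reflecting at the bottom interface goes from n = 2.36 toward n = 1.46: no phase shift.
The two reflections differ by half a wavelength.
For minimum reflection here: 2 n t = m λ.
λ = 2 n t / m = 3535 / m nm.
m=4: 884 nm (IR); m=5: 707 nm (visible); m=6: 589 nm (visible); m=7: 505 nm (visible); m=8: 442 nm (visible); m=9: 393 nm (visible); m=10: 354 nm (UV).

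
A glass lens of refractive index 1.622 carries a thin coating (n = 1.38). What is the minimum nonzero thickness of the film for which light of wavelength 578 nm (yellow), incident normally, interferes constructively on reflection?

209 nm

Top surface (1.0 → 1.38): reflection off a higher-index medium gives a half-wave phase shift.
Bottom surface (1.38 → 1.622): reflection off a higher-index medium gives a half-wave phase shift.
Zero or two π shifts → no net half-wave offset.
So the condition for constructive reflection is 2 n t = m λ.
Minimum nonzero at m = 1: t = λ / (2 n) = 578 / (2 × 1.38) = 209 nm.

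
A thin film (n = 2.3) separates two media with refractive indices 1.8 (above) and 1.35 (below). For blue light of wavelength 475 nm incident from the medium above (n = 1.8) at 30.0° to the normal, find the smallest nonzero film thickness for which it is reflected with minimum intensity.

Ray reflecting at the top interface goes from n = 1.8 toward n = 2.3: a half-wave phase shift.
Ray reflecting at the bottom interface goes from n = 2.3 toward n = 1.35: no phase shift.
The two reflections differ by half a wavelength.
So the condition for destructive reflection is 2 n t cos θ_r = m λ.
Snell's law: 1.8 sin 30.0° = 2.3 sin θ_r → sin θ_r = 0.391, cos θ_r = 0.920.
Minimum nonzero at m = 1: t = λ / (2 n cos θ_r) = 475 / (2 × 2.3 × 0.920) = 112 nm.

112 nm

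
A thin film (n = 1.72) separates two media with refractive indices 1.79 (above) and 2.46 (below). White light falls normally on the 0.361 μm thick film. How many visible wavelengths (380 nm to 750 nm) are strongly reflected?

1

At the upper boundary (n = 1.79 to n = 1.72) the reflected ray undergoes no phase shift.
At the lower boundary (n = 1.72 to n = 2.46) the reflected ray undergoes a half-wave phase shift.
The two reflections differ by half a wavelength.
So the condition for constructive reflection is 2 n t = (m + ½) λ.
λ = 2 n t / (m + ½) = 1242 / (m + ½) nm.
m=1: 828 nm (IR); m=2: 497 nm (visible); m=3: 355 nm (UV).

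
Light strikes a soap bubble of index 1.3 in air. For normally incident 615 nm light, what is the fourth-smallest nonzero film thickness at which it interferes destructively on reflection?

Top surface (1.0 → 1.3): reflection off a higher-index medium gives a half-wave phase shift.
Ray reflecting at the bottom interface goes from n = 1.3 toward n = 1.0: no phase shift.
The two reflections differ by half a wavelength.
For dark reflection here: 2 n t = m λ.
The fourth-smallest nonzero thickness corresponds to m = 4: t = m λ / (2 n) = 4.00 × 615 / (2 × 1.3) = 946 nm.

946 nm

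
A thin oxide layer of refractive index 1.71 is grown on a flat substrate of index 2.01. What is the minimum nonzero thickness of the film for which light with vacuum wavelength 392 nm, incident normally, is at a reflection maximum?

Top surface (1.0 → 1.71): reflection off a higher-index medium gives a half-wave phase shift.
At the lower boundary (n = 1.71 to n = 2.01) the reflected ray undergoes a half-wave phase shift.
Zero or two π shifts → no net half-wave offset.
For strong reflection here: 2 n t = m λ.
Minimum nonzero at m = 1: t = λ / (2 n) = 392 / (2 × 1.71) = 115 nm.

115 nm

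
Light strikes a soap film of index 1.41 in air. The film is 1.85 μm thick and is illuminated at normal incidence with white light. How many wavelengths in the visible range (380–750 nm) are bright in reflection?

Top surface (1.0 → 1.41): reflection off a higher-index medium gives a half-wave phase shift.
At the lower boundary (n = 1.41 to n = 1.0) the reflected ray undergoes no phase shift.
Net: one phase inversion between the two reflected rays.
For strong reflection here: 2 n t = (m + ½) λ.
λ = 2 n t / (m + ½) = 5217 / (m + ½) nm.
m=6: 803 nm (IR); m=7: 696 nm (visible); m=8: 614 nm (visible); m=9: 549 nm (visible); m=10: 497 nm (visible); m=11: 454 nm (visible); m=12: 417 nm (visible); m=13: 386 nm (visible); m=14: 360 nm (UV).

7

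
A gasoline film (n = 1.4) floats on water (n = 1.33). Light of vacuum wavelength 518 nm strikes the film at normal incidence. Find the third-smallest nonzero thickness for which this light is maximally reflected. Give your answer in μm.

Ray reflecting at the top interface goes from n = 1.0 toward n = 1.4: a half-wave phase shift.
Bottom surface (1.4 → 1.33): reflection off a lower-index medium gives no phase shift.
Exactly one π shift → a net half-wave offset.
With one net inversion, constructive interference in reflection requires 2 n t = (m + ½) λ.
The third-smallest nonzero thickness corresponds to m = 2: t = (m + ½) λ / (2 n) = 2.50 × 518 / (2 × 1.4) = 463 nm.

0.463 μm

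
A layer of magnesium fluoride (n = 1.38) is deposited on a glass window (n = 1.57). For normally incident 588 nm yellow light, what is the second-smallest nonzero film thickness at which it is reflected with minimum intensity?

At the upper boundary (n = 1.0 to n = 1.38) the reflected ray undergoes a half-wave phase shift.
Bottom surface (1.38 → 1.57): reflection off a higher-index medium gives a half-wave phase shift.
Net: no relative phase inversion (both shifts match).
With no net inversion, destructive interference in reflection requires 2 n t = (m + ½) λ.
The second-smallest nonzero thickness corresponds to m = 1: t = (m + ½) λ / (2 n) = 1.50 × 588 / (2 × 1.38) = 320 nm.

320 nm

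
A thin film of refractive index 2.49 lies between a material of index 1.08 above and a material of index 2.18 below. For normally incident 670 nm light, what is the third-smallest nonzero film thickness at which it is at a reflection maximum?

336 nm

Ray reflecting at the top interface goes from n = 1.08 toward n = 2.49: a half-wave phase shift.
Bottom surface (2.49 → 2.18): reflection off a lower-index medium gives no phase shift.
The two reflections differ by half a wavelength.
With one net inversion, constructive interference in reflection requires 2 n t = (m + ½) λ.
The third-smallest nonzero thickness corresponds to m = 2: t = (m + ½) λ / (2 n) = 2.50 × 670 / (2 × 2.49) = 336 nm.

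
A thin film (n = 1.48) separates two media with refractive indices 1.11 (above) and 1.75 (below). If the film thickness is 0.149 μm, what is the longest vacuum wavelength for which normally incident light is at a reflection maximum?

441 nm

Top surface (1.11 → 1.48): reflection off a higher-index medium gives a half-wave phase shift.
At the lower boundary (n = 1.48 to n = 1.75) the reflected ray undergoes a half-wave phase shift.
The two reflections carry the same phase change, so no net offset.
So the condition for constructive reflection is 2 n t = m λ.
λ = 2 n t / m. The longest wavelength is m = 1: λ = 2 × 1.48 × 149 / 1.00 = 441 nm.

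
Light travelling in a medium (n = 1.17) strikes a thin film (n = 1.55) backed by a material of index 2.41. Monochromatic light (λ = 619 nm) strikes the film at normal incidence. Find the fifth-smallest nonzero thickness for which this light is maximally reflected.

998 nm

Top surface (1.17 → 1.55): reflection off a higher-index medium gives a half-wave phase shift.
Ray reflecting at the bottom interface goes from n = 1.55 toward n = 2.41: a half-wave phase shift.
The two reflections carry the same phase change, so no net offset.
For maximum reflection here: 2 n t = m λ.
The fifth-smallest nonzero thickness corresponds to m = 5: t = m λ / (2 n) = 5.00 × 619 / (2 × 1.55) = 998 nm.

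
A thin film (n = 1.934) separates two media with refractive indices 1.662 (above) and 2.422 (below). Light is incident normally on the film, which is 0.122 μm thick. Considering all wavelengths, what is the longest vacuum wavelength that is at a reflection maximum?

472 nm

Top surface (1.662 → 1.934): reflection off a higher-index medium gives a half-wave phase shift.
Ray reflecting at the bottom interface goes from n = 1.934 toward n = 2.422: a half-wave phase shift.
Zero or two π shifts → no net half-wave offset.
So the condition for constructive reflection is 2 n t = m λ.
λ = 2 n t / m. The longest wavelength is m = 1: λ = 2 × 1.934 × 122 / 1.00 = 472 nm.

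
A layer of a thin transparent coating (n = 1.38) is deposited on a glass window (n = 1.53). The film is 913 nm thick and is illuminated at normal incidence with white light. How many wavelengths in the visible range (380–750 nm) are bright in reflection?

3

Top surface (1.0 → 1.38): reflection off a higher-index medium gives a half-wave phase shift.
Bottom surface (1.38 → 1.53): reflection off a higher-index medium gives a half-wave phase shift.
Zero or two π shifts → no net half-wave offset.
With no net inversion, constructive interference in reflection requires 2 n t = m λ.
λ = 2 n t / m = 2520 / m nm.
m=3: 840 nm (IR); m=4: 630 nm (visible); m=5: 504 nm (visible); m=6: 420 nm (visible); m=7: 360 nm (UV).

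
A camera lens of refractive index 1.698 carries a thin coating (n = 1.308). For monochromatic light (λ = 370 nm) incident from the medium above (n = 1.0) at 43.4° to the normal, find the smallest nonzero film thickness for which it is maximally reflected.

166 nm

Ray reflecting at the top interface goes from n = 1.0 toward n = 1.308: a half-wave phase shift.
At the lower boundary (n = 1.308 to n = 1.698) the reflected ray undergoes a half-wave phase shift.
Zero or two π shifts → no net half-wave offset.
For strong reflection here: 2 n t cos θ_r = m λ.
Snell's law: 1.0 sin 43.4° = 1.308 sin θ_r → sin θ_r = 0.525, cos θ_r = 0.851.
Minimum nonzero at m = 1: t = λ / (2 n cos θ_r) = 370 / (2 × 1.308 × 0.851) = 166 nm.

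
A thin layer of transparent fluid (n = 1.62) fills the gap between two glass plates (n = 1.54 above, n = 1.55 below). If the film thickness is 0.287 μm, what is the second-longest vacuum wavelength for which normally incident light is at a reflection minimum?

465 nm

Top surface (1.54 → 1.62): reflection off a higher-index medium gives a half-wave phase shift.
At the lower boundary (n = 1.62 to n = 1.55) the reflected ray undergoes no phase shift.
The two reflections differ by half a wavelength.
With one net inversion, destructive interference in reflection requires 2 n t = m λ.
λ = 2 n t / m. The second-longest wavelength is m = 2: λ = 2 × 1.62 × 287 / 2.00 = 465 nm.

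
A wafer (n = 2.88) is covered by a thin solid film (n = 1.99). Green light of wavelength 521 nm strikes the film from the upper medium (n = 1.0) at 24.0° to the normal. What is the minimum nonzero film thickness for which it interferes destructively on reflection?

Top surface (1.0 → 1.99): reflection off a higher-index medium gives a half-wave phase shift.
Bottom surface (1.99 → 2.88): reflection off a higher-index medium gives a half-wave phase shift.
Net: no relative phase inversion (both shifts match).
For dark reflection here: 2 n t cos θ_r = (m + ½) λ.
Snell's law: 1.0 sin 24.0° = 1.99 sin θ_r → sin θ_r = 0.204, cos θ_r = 0.979.
Minimum at m = 0: t = λ / (4 n cos θ_r) = 521 / (4 × 1.99 × 0.979) = 66.9 nm.

66.9 nm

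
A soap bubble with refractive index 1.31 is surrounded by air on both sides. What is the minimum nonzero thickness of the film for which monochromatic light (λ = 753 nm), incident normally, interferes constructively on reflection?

144 nm

Ray reflecting at the top interface goes from n = 1.0 toward n = 1.31: a half-wave phase shift.
Bottom surface (1.31 → 1.0): reflection off a lower-index medium gives no phase shift.
Exactly one π shift → a net half-wave offset.
So the condition for constructive reflection is 2 n t = (m + ½) λ.
Minimum at m = 0: t = λ / (4 n) = 753 / (4 × 1.31) = 144 nm.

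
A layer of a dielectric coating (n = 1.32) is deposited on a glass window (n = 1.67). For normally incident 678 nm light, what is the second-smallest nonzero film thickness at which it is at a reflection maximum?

At the upper boundary (n = 1.0 to n = 1.32) the reflected ray undergoes a half-wave phase shift.
Ray reflecting at the bottom interface goes from n = 1.32 toward n = 1.67: a half-wave phase shift.
Zero or two π shifts → no net half-wave offset.
So the condition for constructive reflection is 2 n t = m λ.
The second-smallest nonzero thickness corresponds to m = 2: t = m λ / (2 n) = 2.00 × 678 / (2 × 1.32) = 514 nm.

514 nm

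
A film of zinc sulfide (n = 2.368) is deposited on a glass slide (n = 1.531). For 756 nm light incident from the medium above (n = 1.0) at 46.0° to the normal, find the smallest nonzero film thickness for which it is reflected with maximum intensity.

83.8 nm

Ray reflecting at the top interface goes from n = 1.0 toward n = 2.368: a half-wave phase shift.
Bottom surface (2.368 → 1.531): reflection off a lower-index medium gives no phase shift.
Exactly one π shift → a net half-wave offset.
So the condition for constructive reflection is 2 n t cos θ_r = (m + ½) λ.
Snell's law: 1.0 sin 46.0° = 2.368 sin θ_r → sin θ_r = 0.304, cos θ_r = 0.953.
Minimum at m = 0: t = λ / (4 n cos θ_r) = 756 / (4 × 2.368 × 0.953) = 83.8 nm.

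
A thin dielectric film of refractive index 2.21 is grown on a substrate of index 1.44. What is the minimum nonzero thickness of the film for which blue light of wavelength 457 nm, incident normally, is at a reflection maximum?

Ray reflecting at the top interface goes from n = 1.0 toward n = 2.21: a half-wave phase shift.
At the lower boundary (n = 2.21 to n = 1.44) the reflected ray undergoes no phase shift.
Net: one phase inversion between the two reflected rays.
So the condition for constructive reflection is 2 n t = (m + ½) λ.
Minimum at m = 0: t = λ / (4 n) = 457 / (4 × 2.21) = 51.7 nm.

51.7 nm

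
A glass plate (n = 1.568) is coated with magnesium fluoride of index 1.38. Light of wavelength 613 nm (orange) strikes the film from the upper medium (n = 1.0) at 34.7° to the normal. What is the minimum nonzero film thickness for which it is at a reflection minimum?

122 nm

Top surface (1.0 → 1.38): reflection off a higher-index medium gives a half-wave phase shift.
At the lower boundary (n = 1.38 to n = 1.568) the reflected ray undergoes a half-wave phase shift.
Zero or two π shifts → no net half-wave offset.
With no net inversion, destructive interference in reflection requires 2 n t cos θ_r = (m + ½) λ.
Snell's law: 1.0 sin 34.7° = 1.38 sin θ_r → sin θ_r = 0.413, cos θ_r = 0.911.
Minimum at m = 0: t = λ / (4 n cos θ_r) = 613 / (4 × 1.38 × 0.911) = 122 nm.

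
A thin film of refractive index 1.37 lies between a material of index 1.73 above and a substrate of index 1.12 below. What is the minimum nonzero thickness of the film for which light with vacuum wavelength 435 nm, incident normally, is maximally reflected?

159 nm

Ray reflecting at the top interface goes from n = 1.73 toward n = 1.37: no phase shift.
Bottom surface (1.37 → 1.12): reflection off a lower-index medium gives no phase shift.
The two reflections carry the same phase change, so no net offset.
For bright reflection here: 2 n t = m λ.
Minimum nonzero at m = 1: t = λ / (2 n) = 435 / (2 × 1.37) = 159 nm.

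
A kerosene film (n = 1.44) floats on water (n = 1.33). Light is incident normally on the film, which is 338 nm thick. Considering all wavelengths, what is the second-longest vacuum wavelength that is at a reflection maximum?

649 nm

Ray reflecting at the top interface goes from n = 1.0 toward n = 1.44: a half-wave phase shift.
Ray reflecting at the bottom interface goes from n = 1.44 toward n = 1.33: no phase shift.
Net: one phase inversion between the two reflected rays.
For strong reflection here: 2 n t = (m + ½) λ.
λ = 2 n t / (m + ½). The second-longest wavelength is m = 1: λ = 2 × 1.44 × 338 / 1.50 = 649 nm.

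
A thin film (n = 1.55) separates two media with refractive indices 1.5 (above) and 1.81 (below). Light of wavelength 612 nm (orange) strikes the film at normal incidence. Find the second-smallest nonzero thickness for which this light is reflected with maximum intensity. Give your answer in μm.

Ray reflecting at the top interface goes from n = 1.5 toward n = 1.55: a half-wave phase shift.
At the lower boundary (n = 1.55 to n = 1.81) the reflected ray undergoes a half-wave phase shift.
The two reflections carry the same phase change, so no net offset.
With no net inversion, constructive interference in reflection requires 2 n t = m λ.
The second-smallest nonzero thickness corresponds to m = 2: t = m λ / (2 n) = 2.00 × 612 / (2 × 1.55) = 395 nm.

0.395 μm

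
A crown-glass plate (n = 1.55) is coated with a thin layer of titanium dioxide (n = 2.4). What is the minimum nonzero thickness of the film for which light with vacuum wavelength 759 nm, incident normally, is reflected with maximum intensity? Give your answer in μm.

Ray reflecting at the top interface goes from n = 1.0 toward n = 2.4: a half-wave phase shift.
At the lower boundary (n = 2.4 to n = 1.55) the reflected ray undergoes no phase shift.
Net: one phase inversion between the two reflected rays.
With one net inversion, constructive interference in reflection requires 2 n t = (m + ½) λ.
Minimum at m = 0: t = λ / (4 n) = 759 / (4 × 2.4) = 79.1 nm.

0.0791 μm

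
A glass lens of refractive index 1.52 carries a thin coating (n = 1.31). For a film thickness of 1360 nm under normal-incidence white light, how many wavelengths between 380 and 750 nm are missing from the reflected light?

At the upper boundary (n = 1.0 to n = 1.31) the reflected ray undergoes a half-wave phase shift.
Bottom surface (1.31 → 1.52): reflection off a higher-index medium gives a half-wave phase shift.
Zero or two π shifts → no net half-wave offset.
So the condition for destructive reflection is 2 n t = (m + ½) λ.
λ = 2 n t / (m + ½) = 3563 / (m + ½) nm.
m=4: 792 nm (IR); m=5: 648 nm (visible); m=6: 548 nm (visible); m=7: 475 nm (visible); m=8: 419 nm (visible); m=9: 375 nm (UV).

4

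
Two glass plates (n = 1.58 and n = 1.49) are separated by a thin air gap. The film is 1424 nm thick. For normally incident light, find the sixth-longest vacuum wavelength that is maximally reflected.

Ray reflecting at the top interface goes from n = 1.58 toward n = 1.0: no phase shift.
At the lower boundary (n = 1.0 to n = 1.49) the reflected ray undergoes a half-wave phase shift.
Exactly one π shift → a net half-wave offset.
With one net inversion, constructive interference in reflection requires 2 n t = (m + ½) λ.
λ = 2 n t / (m + ½). The sixth-longest wavelength is m = 5: λ = 2 × 1.0 × 1424 / 5.50 = 518 nm.

518 nm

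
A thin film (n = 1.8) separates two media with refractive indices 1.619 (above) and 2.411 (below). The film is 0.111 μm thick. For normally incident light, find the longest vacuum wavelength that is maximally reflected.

400 nm

At the upper boundary (n = 1.619 to n = 1.8) the reflected ray undergoes a half-wave phase shift.
Ray reflecting at the bottom interface goes from n = 1.8 toward n = 2.411: a half-wave phase shift.
Zero or two π shifts → no net half-wave offset.
With no net inversion, constructive interference in reflection requires 2 n t = m λ.
λ = 2 n t / m. The longest wavelength is m = 1: λ = 2 × 1.8 × 111 / 1.00 = 400 nm.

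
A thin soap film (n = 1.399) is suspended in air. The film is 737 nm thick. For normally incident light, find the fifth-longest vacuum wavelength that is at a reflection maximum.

458 nm

Ray reflecting at the top interface goes from n = 1.0 toward n = 1.399: a half-wave phase shift.
Bottom surface (1.399 → 1.0): reflection off a lower-index medium gives no phase shift.
The two reflections differ by half a wavelength.
For maximum reflection here: 2 n t = (m + ½) λ.
λ = 2 n t / (m + ½). The fifth-longest wavelength is m = 4: λ = 2 × 1.399 × 737 / 4.50 = 458 nm.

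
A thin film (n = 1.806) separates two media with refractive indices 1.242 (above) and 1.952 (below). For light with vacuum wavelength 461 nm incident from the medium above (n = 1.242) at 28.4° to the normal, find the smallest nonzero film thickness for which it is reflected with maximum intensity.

At the upper boundary (n = 1.242 to n = 1.806) the reflected ray undergoes a half-wave phase shift.
Ray reflecting at the bottom interface goes from n = 1.806 toward n = 1.952: a half-wave phase shift.
Zero or two π shifts → no net half-wave offset.
For strong reflection here: 2 n t cos θ_r = m λ.
Snell's law: 1.242 sin 28.4° = 1.806 sin θ_r → sin θ_r = 0.327, cos θ_r = 0.945.
Minimum nonzero at m = 1: t = λ / (2 n cos θ_r) = 461 / (2 × 1.806 × 0.945) = 135 nm.

135 nm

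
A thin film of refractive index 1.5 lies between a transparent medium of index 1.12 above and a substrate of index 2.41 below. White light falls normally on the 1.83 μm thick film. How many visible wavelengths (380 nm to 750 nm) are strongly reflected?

7

Top surface (1.12 → 1.5): reflection off a higher-index medium gives a half-wave phase shift.
Bottom surface (1.5 → 2.41): reflection off a higher-index medium gives a half-wave phase shift.
The two reflections carry the same phase change, so no net offset.
With no net inversion, constructive interference in reflection requires 2 n t = m λ.
λ = 2 n t / m = 5490 / m nm.
m=7: 784 nm (IR); m=8: 686 nm (visible); m=9: 610 nm (visible); m=10: 549 nm (visible); m=11: 499 nm (visible); m=12: 458 nm (visible); m=13: 422 nm (visible); m=14: 392 nm (visible); m=15: 366 nm (UV).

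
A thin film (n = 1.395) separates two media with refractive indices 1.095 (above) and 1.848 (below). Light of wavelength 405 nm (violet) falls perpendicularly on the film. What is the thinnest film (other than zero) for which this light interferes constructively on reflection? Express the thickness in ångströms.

1452 Å

Top surface (1.095 → 1.395): reflection off a higher-index medium gives a half-wave phase shift.
At the lower boundary (n = 1.395 to n = 1.848) the reflected ray undergoes a half-wave phase shift.
Net: no relative phase inversion (both shifts match).
With no net inversion, constructive interference in reflection requires 2 n t = m λ.
Minimum nonzero at m = 1: t = λ / (2 n) = 405 / (2 × 1.395) = 145 nm.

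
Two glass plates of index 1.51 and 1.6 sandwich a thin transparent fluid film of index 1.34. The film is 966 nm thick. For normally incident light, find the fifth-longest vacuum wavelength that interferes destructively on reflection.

Ray reflecting at the top interface goes from n = 1.51 toward n = 1.34: no phase shift.
Bottom surface (1.34 → 1.6): reflection off a higher-index medium gives a half-wave phase shift.
The two reflections differ by half a wavelength.
With one net inversion, destructive interference in reflection requires 2 n t = m λ.
λ = 2 n t / m. The fifth-longest wavelength is m = 5: λ = 2 × 1.34 × 966 / 5.00 = 518 nm.

518 nm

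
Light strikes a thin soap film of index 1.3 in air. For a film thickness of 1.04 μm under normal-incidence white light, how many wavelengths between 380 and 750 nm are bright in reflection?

At the upper boundary (n = 1.0 to n = 1.3) the reflected ray undergoes a half-wave phase shift.
Bottom surface (1.3 → 1.0): reflection off a lower-index medium gives no phase shift.
Exactly one π shift → a net half-wave offset.
So the condition for constructive reflection is 2 n t = (m + ½) λ.
λ = 2 n t / (m + ½) = 2704 / (m + ½) nm.
m=3: 773 nm (IR); m=4: 601 nm (visible); m=5: 492 nm (visible); m=6: 416 nm (visible); m=7: 361 nm (UV).

3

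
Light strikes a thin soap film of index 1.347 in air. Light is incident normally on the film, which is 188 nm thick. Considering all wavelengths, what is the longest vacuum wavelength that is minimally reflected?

506 nm

Ray reflecting at the top interface goes from n = 1.0 toward n = 1.347: a half-wave phase shift.
Bottom surface (1.347 → 1.0): reflection off a lower-index medium gives no phase shift.
Net: one phase inversion between the two reflected rays.
For minimum reflection here: 2 n t = m λ.
λ = 2 n t / m. The longest wavelength is m = 1: λ = 2 × 1.347 × 188 / 1.00 = 506 nm.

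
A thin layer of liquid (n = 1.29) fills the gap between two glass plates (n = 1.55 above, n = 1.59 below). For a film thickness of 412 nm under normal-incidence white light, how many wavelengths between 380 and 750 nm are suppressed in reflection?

Top surface (1.55 → 1.29): reflection off a lower-index medium gives no phase shift.
At the lower boundary (n = 1.29 to n = 1.59) the reflected ray undergoes a half-wave phase shift.
Net: one phase inversion between the two reflected rays.
For minimum reflection here: 2 n t = m λ.
λ = 2 n t / m = 1063 / m nm.
m=1: 1063 nm (IR); m=2: 531 nm (visible); m=3: 354 nm (UV).

1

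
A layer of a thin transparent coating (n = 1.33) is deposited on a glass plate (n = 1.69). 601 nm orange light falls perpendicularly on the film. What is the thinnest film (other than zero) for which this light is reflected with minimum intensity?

Ray reflecting at the top interface goes from n = 1.0 toward n = 1.33: a half-wave phase shift.
Ray reflecting at the bottom interface goes from n = 1.33 toward n = 1.69: a half-wave phase shift.
Zero or two π shifts → no net half-wave offset.
With no net inversion, destructive interference in reflection requires 2 n t = (m + ½) λ.
Minimum at m = 0: t = λ / (4 n) = 601 / (4 × 1.33) = 113 nm.

113 nm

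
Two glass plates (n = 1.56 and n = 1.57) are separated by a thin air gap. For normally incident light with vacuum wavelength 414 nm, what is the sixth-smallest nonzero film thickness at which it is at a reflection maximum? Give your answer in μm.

Ray reflecting at the top interface goes from n = 1.56 toward n = 1.0: no phase shift.
Bottom surface (1.0 → 1.57): reflection off a higher-index medium gives a half-wave phase shift.
The two reflections differ by half a wavelength.
With one net inversion, constructive interference in reflection requires 2 n t = (m + ½) λ.
The sixth-smallest nonzero thickness corresponds to m = 5: t = (m + ½) λ / (2 n) = 5.50 × 414 / (2 × 1.0) = 1139 nm.

1.14 μm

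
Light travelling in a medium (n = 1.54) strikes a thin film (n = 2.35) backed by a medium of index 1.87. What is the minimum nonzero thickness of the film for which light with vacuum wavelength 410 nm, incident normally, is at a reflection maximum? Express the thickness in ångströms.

436 Å

At the upper boundary (n = 1.54 to n = 2.35) the reflected ray undergoes a half-wave phase shift.
Bottom surface (2.35 → 1.87): reflection off a lower-index medium gives no phase shift.
Exactly one π shift → a net half-wave offset.
For bright reflection here: 2 n t = (m + ½) λ.
Minimum at m = 0: t = λ / (4 n) = 410 / (4 × 2.35) = 43.6 nm.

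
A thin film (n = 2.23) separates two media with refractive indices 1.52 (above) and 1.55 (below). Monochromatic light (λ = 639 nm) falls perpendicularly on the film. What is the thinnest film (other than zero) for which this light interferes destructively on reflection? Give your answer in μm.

0.143 μm

Ray reflecting at the top interface goes from n = 1.52 toward n = 2.23: a half-wave phase shift.
At the lower boundary (n = 2.23 to n = 1.55) the reflected ray undergoes no phase shift.
Net: one phase inversion between the two reflected rays.
For dark reflection here: 2 n t = m λ.
Minimum nonzero at m = 1: t = λ / (2 n) = 639 / (2 × 2.23) = 143 nm.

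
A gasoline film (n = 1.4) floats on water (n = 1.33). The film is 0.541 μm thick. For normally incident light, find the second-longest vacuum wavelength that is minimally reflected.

At the upper boundary (n = 1.0 to n = 1.4) the reflected ray undergoes a half-wave phase shift.
Bottom surface (1.4 → 1.33): reflection off a lower-index medium gives no phase shift.
The two reflections differ by half a wavelength.
For dark reflection here: 2 n t = m λ.
λ = 2 n t / m. The second-longest wavelength is m = 2: λ = 2 × 1.4 × 541 / 2.00 = 757 nm.

757 nm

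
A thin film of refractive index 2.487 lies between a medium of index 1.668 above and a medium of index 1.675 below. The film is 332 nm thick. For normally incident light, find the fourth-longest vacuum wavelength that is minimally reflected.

Ray reflecting at the top interface goes from n = 1.668 toward n = 2.487: a half-wave phase shift.
Ray reflecting at the bottom interface goes from n = 2.487 toward n = 1.675: no phase shift.
Net: one phase inversion between the two reflected rays.
With one net inversion, destructive interference in reflection requires 2 n t = m λ.
λ = 2 n t / m. The fourth-longest wavelength is m = 4: λ = 2 × 2.487 × 332 / 4.00 = 413 nm.

413 nm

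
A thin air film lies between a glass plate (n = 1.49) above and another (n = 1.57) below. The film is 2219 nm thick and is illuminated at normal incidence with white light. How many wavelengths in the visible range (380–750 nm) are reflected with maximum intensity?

At the upper boundary (n = 1.49 to n = 1.0) the reflected ray undergoes no phase shift.
At the lower boundary (n = 1.0 to n = 1.57) the reflected ray undergoes a half-wave phase shift.
Exactly one π shift → a net half-wave offset.
With one net inversion, constructive interference in reflection requires 2 n t = (m + ½) λ.
λ = 2 n t / (m + ½) = 4438 / (m + ½) nm.
m=5: 807 nm (IR); m=6: 683 nm (visible); m=7: 592 nm (visible); m=8: 522 nm (visible); m=9: 467 nm (visible); m=10: 423 nm (visible); m=11: 386 nm (visible); m=12: 355 nm (UV).

6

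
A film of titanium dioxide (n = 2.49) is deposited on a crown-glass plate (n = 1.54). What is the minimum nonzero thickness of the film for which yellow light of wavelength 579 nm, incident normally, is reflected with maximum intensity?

58.1 nm

At the upper boundary (n = 1.0 to n = 2.49) the reflected ray undergoes a half-wave phase shift.
Bottom surface (2.49 → 1.54): reflection off a lower-index medium gives no phase shift.
The two reflections differ by half a wavelength.
With one net inversion, constructive interference in reflection requires 2 n t = (m + ½) λ.
Minimum at m = 0: t = λ / (4 n) = 579 / (4 × 2.49) = 58.1 nm.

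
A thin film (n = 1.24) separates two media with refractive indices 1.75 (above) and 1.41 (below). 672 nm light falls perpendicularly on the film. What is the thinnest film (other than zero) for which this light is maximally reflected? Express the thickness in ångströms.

1355 Å

At the upper boundary (n = 1.75 to n = 1.24) the reflected ray undergoes no phase shift.
Ray reflecting at the bottom interface goes from n = 1.24 toward n = 1.41: a half-wave phase shift.
Net: one phase inversion between the two reflected rays.
For maximum reflection here: 2 n t = (m + ½) λ.
Minimum at m = 0: t = λ / (4 n) = 672 / (4 × 1.24) = 135 nm.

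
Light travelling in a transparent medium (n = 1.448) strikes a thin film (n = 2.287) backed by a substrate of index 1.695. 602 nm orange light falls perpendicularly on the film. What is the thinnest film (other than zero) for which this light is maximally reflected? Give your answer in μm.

At the upper boundary (n = 1.448 to n = 2.287) the reflected ray undergoes a half-wave phase shift.
Ray reflecting at the bottom interface goes from n = 2.287 toward n = 1.695: no phase shift.
The two reflections differ by half a wavelength.
For maximum reflection here: 2 n t = (m + ½) λ.
Minimum at m = 0: t = λ / (4 n) = 602 / (4 × 2.287) = 65.8 nm.

0.0658 μm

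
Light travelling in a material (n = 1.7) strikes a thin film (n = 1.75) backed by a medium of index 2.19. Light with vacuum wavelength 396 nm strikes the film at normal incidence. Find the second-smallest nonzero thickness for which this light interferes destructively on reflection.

At the upper boundary (n = 1.7 to n = 1.75) the reflected ray undergoes a half-wave phase shift.
Ray reflecting at the bottom interface goes from n = 1.75 toward n = 2.19: a half-wave phase shift.
Zero or two π shifts → no net half-wave offset.
For weak reflection here: 2 n t = (m + ½) λ.
The second-smallest nonzero thickness corresponds to m = 1: t = (m + ½) λ / (2 n) = 1.50 × 396 / (2 × 1.75) = 170 nm.

170 nm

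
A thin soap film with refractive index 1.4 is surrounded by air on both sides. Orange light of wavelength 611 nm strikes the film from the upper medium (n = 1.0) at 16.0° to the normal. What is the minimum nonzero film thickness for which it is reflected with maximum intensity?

111 nm

Ray reflecting at the top interface goes from n = 1.0 toward n = 1.4: a half-wave phase shift.
Bottom surface (1.4 → 1.0): reflection off a lower-index medium gives no phase shift.
The two reflections differ by half a wavelength.
With one net inversion, constructive interference in reflection requires 2 n t cos θ_r = (m + ½) λ.
Snell's law: 1.0 sin 16.0° = 1.4 sin θ_r → sin θ_r = 0.197, cos θ_r = 0.980.
Minimum at m = 0: t = λ / (4 n cos θ_r) = 611 / (4 × 1.4 × 0.980) = 111 nm.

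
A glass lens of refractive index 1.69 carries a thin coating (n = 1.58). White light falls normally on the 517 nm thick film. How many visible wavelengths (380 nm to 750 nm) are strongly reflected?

Top surface (1.0 → 1.58): reflection off a higher-index medium gives a half-wave phase shift.
Ray reflecting at the bottom interface goes from n = 1.58 toward n = 1.69: a half-wave phase shift.
The two reflections carry the same phase change, so no net offset.
For maximum reflection here: 2 n t = m λ.
λ = 2 n t / m = 1634 / m nm.
m=2: 817 nm (IR); m=3: 545 nm (visible); m=4: 408 nm (visible); m=5: 327 nm (UV).

2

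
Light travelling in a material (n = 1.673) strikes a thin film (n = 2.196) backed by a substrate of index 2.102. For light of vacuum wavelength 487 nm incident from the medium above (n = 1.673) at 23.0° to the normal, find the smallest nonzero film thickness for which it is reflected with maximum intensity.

58.1 nm

Ray reflecting at the top interface goes from n = 1.673 toward n = 2.196: a half-wave phase shift.
At the lower boundary (n = 2.196 to n = 2.102) the reflected ray undergoes no phase shift.
Exactly one π shift → a net half-wave offset.
So the condition for constructive reflection is 2 n t cos θ_r = (m + ½) λ.
Snell's law: 1.673 sin 23.0° = 2.196 sin θ_r → sin θ_r = 0.298, cos θ_r = 0.955.
Minimum at m = 0: t = λ / (4 n cos θ_r) = 487 / (4 × 2.196 × 0.955) = 58.1 nm.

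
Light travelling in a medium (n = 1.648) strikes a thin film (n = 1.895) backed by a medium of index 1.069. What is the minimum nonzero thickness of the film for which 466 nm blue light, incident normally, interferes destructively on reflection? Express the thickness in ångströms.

1230 Å

At the upper boundary (n = 1.648 to n = 1.895) the reflected ray undergoes a half-wave phase shift.
Bottom surface (1.895 → 1.069): reflection off a lower-index medium gives no phase shift.
Exactly one π shift → a net half-wave offset.
For dark reflection here: 2 n t = m λ.
Minimum nonzero at m = 1: t = λ / (2 n) = 466 / (2 × 1.895) = 123 nm.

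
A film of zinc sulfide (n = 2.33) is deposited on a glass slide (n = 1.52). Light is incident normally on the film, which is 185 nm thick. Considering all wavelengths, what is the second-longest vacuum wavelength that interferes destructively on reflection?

Top surface (1.0 → 2.33): reflection off a higher-index medium gives a half-wave phase shift.
At the lower boundary (n = 2.33 to n = 1.52) the reflected ray undergoes no phase shift.
Exactly one π shift → a net half-wave offset.
With one net inversion, destructive interference in reflection requires 2 n t = m λ.
λ = 2 n t / m. The second-longest wavelength is m = 2: λ = 2 × 2.33 × 185 / 2.00 = 431 nm.

431 nm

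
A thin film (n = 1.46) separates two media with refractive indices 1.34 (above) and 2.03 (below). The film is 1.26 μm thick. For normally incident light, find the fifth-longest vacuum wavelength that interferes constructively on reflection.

At the upper boundary (n = 1.34 to n = 1.46) the reflected ray undergoes a half-wave phase shift.
At the lower boundary (n = 1.46 to n = 2.03) the reflected ray undergoes a half-wave phase shift.
Net: no relative phase inversion (both shifts match).
So the condition for constructive reflection is 2 n t = m λ.
λ = 2 n t / m. The fifth-longest wavelength is m = 5: λ = 2 × 1.46 × 1260 / 5.00 = 736 nm.

736 nm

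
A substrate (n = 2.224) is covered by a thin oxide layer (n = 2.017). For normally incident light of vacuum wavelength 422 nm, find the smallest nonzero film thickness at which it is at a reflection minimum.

Top surface (1.0 → 2.017): reflection off a higher-index medium gives a half-wave phase shift.
At the lower boundary (n = 2.017 to n = 2.224) the reflected ray undergoes a half-wave phase shift.
The two reflections carry the same phase change, so no net offset.
For minimum reflection here: 2 n t = (m + ½) λ.
Minimum at m = 0: t = λ / (4 n) = 422 / (4 × 2.017) = 52.3 nm.

52.3 nm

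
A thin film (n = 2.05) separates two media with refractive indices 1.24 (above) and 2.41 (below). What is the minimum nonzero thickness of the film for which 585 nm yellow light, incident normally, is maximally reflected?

143 nm

Top surface (1.24 → 2.05): reflection off a higher-index medium gives a half-wave phase shift.
Ray reflecting at the bottom interface goes from n = 2.05 toward n = 2.41: a half-wave phase shift.
Zero or two π shifts → no net half-wave offset.
With no net inversion, constructive interference in reflection requires 2 n t = m λ.
Minimum nonzero at m = 1: t = λ / (2 n) = 585 / (2 × 2.05) = 143 nm.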